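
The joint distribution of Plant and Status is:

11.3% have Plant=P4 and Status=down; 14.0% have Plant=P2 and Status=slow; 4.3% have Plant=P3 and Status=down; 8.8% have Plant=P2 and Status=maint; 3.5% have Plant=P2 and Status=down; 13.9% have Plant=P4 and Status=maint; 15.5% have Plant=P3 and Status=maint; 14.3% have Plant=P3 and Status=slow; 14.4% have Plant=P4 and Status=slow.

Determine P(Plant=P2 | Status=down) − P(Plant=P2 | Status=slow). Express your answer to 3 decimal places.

P(Status=down) = 0.035 + 0.043 + 0.113 = 0.191; P(Plant=P2 | Status=down) = 0.035/0.191 = 0.1832.
P(Status=slow) = 0.140 + 0.143 + 0.144 = 0.427; P(Plant=P2 | Status=slow) = 0.140/0.427 = 0.3279.
Difference = -0.145.

-0.145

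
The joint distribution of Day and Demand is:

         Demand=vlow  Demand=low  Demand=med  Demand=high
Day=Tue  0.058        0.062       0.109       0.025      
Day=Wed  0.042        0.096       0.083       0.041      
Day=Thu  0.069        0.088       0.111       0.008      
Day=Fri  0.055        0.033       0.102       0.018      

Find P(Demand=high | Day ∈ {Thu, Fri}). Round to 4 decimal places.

0.0537

P(Day=Thu) = 0.069 + 0.088 + 0.111 + 0.008 = 0.276.
P(Day=Fri) = 0.055 + 0.033 + 0.102 + 0.018 = 0.208.
P(Day ∈ {Thu, Fri}) = 0.276 + 0.208 = 0.484; P(Demand=high, Day ∈ {Thu, Fri}) = 0.008 + 0.018 = 0.026.
P(Demand=high | Day ∈ {Thu, Fri}) = 0.026/0.484 = 0.0537.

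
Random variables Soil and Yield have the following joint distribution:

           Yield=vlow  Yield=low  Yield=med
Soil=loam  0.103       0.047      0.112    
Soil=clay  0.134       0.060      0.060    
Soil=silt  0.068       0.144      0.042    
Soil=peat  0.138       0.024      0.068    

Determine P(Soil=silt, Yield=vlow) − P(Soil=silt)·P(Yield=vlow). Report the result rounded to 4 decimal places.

-0.0445

P(Soil=silt) = 0.068 + 0.144 + 0.042 = 0.254.
P(Yield=vlow) = 0.103 + 0.134 + 0.068 + 0.138 = 0.443.
P(Soil=silt, Yield=vlow) − P(Soil=silt)P(Yield=vlow) = 0.068 − 0.254×0.443 = -0.0445.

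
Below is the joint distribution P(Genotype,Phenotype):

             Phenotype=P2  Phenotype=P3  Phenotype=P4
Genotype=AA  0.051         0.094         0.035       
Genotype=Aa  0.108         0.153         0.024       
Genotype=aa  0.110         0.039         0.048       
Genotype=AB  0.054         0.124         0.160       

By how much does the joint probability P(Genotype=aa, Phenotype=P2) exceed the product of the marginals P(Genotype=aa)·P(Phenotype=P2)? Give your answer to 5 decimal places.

P(Genotype=aa) = 0.110 + 0.039 + 0.048 = 0.197.
P(Phenotype=P2) = 0.051 + 0.108 + 0.110 + 0.054 = 0.323.
P(Genotype=aa, Phenotype=P2) − P(Genotype=aa)P(Phenotype=P2) = 0.110 − 0.197×0.323 = 0.04637.

0.04637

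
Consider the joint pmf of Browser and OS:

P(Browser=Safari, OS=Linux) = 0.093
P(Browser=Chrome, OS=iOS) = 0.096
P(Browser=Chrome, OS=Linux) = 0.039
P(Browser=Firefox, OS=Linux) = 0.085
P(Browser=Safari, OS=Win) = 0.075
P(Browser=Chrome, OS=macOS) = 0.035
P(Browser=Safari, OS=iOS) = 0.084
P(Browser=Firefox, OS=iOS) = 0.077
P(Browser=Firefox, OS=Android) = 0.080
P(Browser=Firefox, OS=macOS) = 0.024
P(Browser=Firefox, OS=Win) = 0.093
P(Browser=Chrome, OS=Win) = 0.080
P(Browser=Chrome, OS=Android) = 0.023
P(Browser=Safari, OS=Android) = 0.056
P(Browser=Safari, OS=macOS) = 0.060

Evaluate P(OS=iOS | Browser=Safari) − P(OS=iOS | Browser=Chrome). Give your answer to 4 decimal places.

P(Browser=Safari) = 0.075 + 0.060 + 0.093 + 0.084 + 0.056 = 0.368; P(OS=iOS | Browser=Safari) = 0.084/0.368 = 0.22826.
P(Browser=Chrome) = 0.080 + 0.035 + 0.039 + 0.096 + 0.023 = 0.273; P(OS=iOS | Browser=Chrome) = 0.096/0.273 = 0.35165.
Difference = -0.1234.

-0.1234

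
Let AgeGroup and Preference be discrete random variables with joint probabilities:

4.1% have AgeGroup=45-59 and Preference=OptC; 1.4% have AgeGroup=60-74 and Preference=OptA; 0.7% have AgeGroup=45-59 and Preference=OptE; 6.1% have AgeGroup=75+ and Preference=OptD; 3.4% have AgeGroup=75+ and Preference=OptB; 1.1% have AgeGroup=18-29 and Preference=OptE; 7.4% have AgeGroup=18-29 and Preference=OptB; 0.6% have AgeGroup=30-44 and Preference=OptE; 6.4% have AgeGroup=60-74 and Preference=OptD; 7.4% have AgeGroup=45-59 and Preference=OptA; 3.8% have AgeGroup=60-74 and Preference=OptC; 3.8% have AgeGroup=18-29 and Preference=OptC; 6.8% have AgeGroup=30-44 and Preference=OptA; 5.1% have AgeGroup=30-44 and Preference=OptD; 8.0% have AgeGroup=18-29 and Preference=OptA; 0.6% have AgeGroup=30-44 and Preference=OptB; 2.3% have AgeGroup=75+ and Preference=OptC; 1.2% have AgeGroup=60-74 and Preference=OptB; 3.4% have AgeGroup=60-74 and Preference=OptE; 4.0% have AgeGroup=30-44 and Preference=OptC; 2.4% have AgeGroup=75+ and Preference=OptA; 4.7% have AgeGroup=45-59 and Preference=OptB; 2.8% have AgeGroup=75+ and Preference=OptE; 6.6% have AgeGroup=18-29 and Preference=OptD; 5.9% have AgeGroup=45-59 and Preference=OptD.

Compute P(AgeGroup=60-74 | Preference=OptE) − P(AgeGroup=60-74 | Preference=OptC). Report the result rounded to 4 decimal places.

0.1842

P(Preference=OptE) = 0.011 + 0.006 + 0.007 + 0.034 + 0.028 = 0.086; P(AgeGroup=60-74 | Preference=OptE) = 0.034/0.086 = 0.39535.
P(Preference=OptC) = 0.038 + 0.040 + 0.041 + 0.038 + 0.023 = 0.180; P(AgeGroup=60-74 | Preference=OptC) = 0.038/0.180 = 0.21111.
Difference = 0.1842.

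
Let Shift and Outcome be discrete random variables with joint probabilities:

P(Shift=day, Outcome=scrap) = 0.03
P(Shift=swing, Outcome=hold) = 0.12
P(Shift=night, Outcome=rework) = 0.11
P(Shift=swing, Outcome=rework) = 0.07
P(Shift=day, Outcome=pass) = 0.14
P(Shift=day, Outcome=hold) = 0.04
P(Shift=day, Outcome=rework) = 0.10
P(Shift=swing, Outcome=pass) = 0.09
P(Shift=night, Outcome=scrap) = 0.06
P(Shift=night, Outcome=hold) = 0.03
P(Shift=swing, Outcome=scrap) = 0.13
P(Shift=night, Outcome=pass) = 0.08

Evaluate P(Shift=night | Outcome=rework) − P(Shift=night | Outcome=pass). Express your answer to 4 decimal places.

0.1348

P(Outcome=rework) = 0.10 + 0.07 + 0.11 = 0.28; P(Shift=night | Outcome=rework) = 0.11/0.28 = 0.39286.
P(Outcome=pass) = 0.14 + 0.09 + 0.08 = 0.31; P(Shift=night | Outcome=pass) = 0.08/0.31 = 0.25806.
Difference = 0.1348.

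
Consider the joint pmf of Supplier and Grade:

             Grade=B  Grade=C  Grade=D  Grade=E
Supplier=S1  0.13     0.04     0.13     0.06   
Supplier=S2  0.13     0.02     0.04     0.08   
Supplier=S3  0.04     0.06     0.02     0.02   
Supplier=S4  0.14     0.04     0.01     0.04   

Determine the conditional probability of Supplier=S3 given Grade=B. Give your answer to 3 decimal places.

0.091

P(Grade=B) = 0.13 + 0.13 + 0.04 + 0.14 = 0.44.
P(Supplier=S3 | Grade=B) = 0.04/0.44 = 0.091.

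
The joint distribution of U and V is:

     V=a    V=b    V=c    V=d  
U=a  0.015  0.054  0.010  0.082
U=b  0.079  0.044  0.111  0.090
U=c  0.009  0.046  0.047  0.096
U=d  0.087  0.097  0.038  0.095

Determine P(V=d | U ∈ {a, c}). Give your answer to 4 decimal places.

P(U=a) = 0.015 + 0.054 + 0.010 + 0.082 = 0.161.
P(U=c) = 0.009 + 0.046 + 0.047 + 0.096 = 0.198.
P(U ∈ {a, c}) = 0.161 + 0.198 = 0.359; P(V=d, U ∈ {a, c}) = 0.082 + 0.096 = 0.178.
P(V=d | U ∈ {a, c}) = 0.178/0.359 = 0.4958.

0.4958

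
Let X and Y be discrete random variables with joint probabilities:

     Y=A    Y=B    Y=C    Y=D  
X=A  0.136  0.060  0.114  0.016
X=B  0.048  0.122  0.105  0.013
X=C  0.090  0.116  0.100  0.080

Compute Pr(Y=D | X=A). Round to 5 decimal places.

P(X=A) = 0.136 + 0.060 + 0.114 + 0.016 = 0.326.
P(Y=D | X=A) = 0.016/0.326 = 0.04908.

0.04908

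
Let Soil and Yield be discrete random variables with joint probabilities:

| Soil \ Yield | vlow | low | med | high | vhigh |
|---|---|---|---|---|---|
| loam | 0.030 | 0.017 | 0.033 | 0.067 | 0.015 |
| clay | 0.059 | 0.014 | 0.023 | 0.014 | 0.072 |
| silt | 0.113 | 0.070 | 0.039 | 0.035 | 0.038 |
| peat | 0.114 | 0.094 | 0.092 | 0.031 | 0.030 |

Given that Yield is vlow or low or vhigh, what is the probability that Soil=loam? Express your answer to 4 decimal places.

P(Yield=vlow) = 0.030 + 0.059 + 0.113 + 0.114 = 0.316.
P(Yield=low) = 0.017 + 0.014 + 0.070 + 0.094 = 0.195.
P(Yield=vhigh) = 0.015 + 0.072 + 0.038 + 0.030 = 0.155.
P(Yield ∈ {vlow, low, vhigh}) = 0.316 + 0.195 + 0.155 = 0.666; P(Soil=loam, Yield ∈ {vlow, low, vhigh}) = 0.030 + 0.017 + 0.015 = 0.062.
P(Soil=loam | Yield ∈ {vlow, low, vhigh}) = 0.062/0.666 = 0.0931.

0.0931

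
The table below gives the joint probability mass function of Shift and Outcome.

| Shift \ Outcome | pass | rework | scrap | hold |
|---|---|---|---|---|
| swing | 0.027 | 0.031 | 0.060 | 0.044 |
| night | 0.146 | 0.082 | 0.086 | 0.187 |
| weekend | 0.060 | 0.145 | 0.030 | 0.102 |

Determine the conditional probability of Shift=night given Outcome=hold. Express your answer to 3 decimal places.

0.562

P(Outcome=hold) = 0.044 + 0.187 + 0.102 = 0.333.
P(Shift=night | Outcome=hold) = 0.187/0.333 = 0.562.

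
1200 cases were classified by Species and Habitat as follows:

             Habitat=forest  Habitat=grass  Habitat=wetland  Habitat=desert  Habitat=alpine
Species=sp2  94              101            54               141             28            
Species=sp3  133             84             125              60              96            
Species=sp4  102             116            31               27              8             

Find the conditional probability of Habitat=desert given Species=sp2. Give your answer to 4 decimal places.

Total with Species=sp2: 94 + 101 + 54 + 141 + 28 = 418.
P(Habitat=desert | Species=sp2) = 141/418 = 0.3373.

0.3373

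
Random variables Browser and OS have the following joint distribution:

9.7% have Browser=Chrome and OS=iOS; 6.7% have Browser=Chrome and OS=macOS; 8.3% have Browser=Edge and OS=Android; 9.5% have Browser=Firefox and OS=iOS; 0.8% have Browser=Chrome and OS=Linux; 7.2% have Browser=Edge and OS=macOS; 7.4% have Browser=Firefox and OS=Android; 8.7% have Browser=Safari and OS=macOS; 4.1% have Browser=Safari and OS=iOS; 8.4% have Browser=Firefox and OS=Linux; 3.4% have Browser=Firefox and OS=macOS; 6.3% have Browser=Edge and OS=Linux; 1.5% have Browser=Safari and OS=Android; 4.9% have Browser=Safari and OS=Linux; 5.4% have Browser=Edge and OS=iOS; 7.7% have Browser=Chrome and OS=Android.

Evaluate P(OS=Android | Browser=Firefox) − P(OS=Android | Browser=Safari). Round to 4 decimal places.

0.1797

P(Browser=Firefox) = 0.034 + 0.084 + 0.095 + 0.074 = 0.287; P(OS=Android | Browser=Firefox) = 0.074/0.287 = 0.25784.
P(Browser=Safari) = 0.087 + 0.049 + 0.041 + 0.015 = 0.192; P(OS=Android | Browser=Safari) = 0.015/0.192 = 0.07813.
Difference = 0.1797.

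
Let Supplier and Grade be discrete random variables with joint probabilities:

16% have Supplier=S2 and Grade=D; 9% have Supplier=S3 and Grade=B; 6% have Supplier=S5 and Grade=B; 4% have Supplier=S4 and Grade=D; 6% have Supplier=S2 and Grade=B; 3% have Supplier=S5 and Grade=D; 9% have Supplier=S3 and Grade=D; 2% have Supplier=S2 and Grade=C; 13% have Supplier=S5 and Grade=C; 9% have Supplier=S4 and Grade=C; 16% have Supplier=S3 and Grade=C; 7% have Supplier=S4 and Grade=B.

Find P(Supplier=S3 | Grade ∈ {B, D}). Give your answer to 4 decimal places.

0.3000

P(Grade=B) = 0.06 + 0.09 + 0.07 + 0.06 = 0.28.
P(Grade=D) = 0.16 + 0.09 + 0.04 + 0.03 = 0.32.
P(Grade ∈ {B, D}) = 0.28 + 0.32 = 0.60; P(Supplier=S3, Grade ∈ {B, D}) = 0.09 + 0.09 = 0.18.
P(Supplier=S3 | Grade ∈ {B, D}) = 0.18/0.60 = 0.3000.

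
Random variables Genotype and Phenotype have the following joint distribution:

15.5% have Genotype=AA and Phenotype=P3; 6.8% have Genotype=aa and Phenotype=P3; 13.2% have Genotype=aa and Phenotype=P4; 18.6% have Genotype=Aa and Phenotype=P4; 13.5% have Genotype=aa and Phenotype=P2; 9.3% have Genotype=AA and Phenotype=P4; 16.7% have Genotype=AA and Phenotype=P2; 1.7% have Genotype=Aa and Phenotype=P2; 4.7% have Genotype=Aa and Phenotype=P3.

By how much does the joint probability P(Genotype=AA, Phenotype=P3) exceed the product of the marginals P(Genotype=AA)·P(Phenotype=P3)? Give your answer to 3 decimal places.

0.043

P(Genotype=AA) = 0.167 + 0.155 + 0.093 = 0.415.
P(Phenotype=P3) = 0.155 + 0.047 + 0.068 = 0.270.
P(Genotype=AA, Phenotype=P3) − P(Genotype=AA)P(Phenotype=P3) = 0.155 − 0.415×0.270 = 0.043.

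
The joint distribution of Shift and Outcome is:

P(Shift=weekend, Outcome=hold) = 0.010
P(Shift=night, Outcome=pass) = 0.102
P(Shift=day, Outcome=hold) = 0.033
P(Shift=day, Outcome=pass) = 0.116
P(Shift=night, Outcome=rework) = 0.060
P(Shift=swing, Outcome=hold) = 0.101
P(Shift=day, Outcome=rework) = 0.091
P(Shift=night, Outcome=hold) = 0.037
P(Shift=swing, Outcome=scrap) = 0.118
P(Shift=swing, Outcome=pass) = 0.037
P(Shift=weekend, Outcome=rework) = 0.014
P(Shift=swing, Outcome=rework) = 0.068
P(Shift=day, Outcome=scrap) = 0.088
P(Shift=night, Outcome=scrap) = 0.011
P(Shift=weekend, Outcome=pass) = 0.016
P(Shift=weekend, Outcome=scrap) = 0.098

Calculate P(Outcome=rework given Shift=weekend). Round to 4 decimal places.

0.1014

P(Shift=weekend) = 0.016 + 0.014 + 0.098 + 0.010 = 0.138.
P(Outcome=rework | Shift=weekend) = 0.014/0.138 = 0.1014.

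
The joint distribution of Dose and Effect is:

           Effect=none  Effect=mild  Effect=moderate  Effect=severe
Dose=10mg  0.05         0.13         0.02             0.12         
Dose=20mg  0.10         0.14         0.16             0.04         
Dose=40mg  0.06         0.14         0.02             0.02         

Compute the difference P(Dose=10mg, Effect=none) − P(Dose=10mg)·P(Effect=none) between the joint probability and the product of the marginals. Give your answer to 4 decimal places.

P(Dose=10mg) = 0.05 + 0.13 + 0.02 + 0.12 = 0.32.
P(Effect=none) = 0.05 + 0.10 + 0.06 = 0.21.
P(Dose=10mg, Effect=none) − P(Dose=10mg)P(Effect=none) = 0.05 − 0.32×0.21 = -0.0172.

-0.0172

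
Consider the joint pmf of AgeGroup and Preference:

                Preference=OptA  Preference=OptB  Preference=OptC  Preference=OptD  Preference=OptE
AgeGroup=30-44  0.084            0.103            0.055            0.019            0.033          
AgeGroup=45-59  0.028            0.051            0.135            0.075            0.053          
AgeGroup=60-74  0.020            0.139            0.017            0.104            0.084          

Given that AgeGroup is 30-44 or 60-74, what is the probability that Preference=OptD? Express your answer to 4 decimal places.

0.1869

P(AgeGroup=30-44) = 0.084 + 0.103 + 0.055 + 0.019 + 0.033 = 0.294.
P(AgeGroup=60-74) = 0.020 + 0.139 + 0.017 + 0.104 + 0.084 = 0.364.
P(AgeGroup ∈ {30-44, 60-74}) = 0.294 + 0.364 = 0.658; P(Preference=OptD, AgeGroup ∈ {30-44, 60-74}) = 0.019 + 0.104 = 0.123.
P(Preference=OptD | AgeGroup ∈ {30-44, 60-74}) = 0.123/0.658 = 0.1869.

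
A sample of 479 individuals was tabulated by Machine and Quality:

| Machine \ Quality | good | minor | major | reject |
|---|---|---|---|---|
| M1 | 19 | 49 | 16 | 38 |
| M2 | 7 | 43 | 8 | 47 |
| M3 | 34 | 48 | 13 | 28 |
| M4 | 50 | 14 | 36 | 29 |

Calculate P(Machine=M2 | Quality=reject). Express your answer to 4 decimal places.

Total with Quality=reject: 38 + 47 + 28 + 29 = 142.
P(Machine=M2 | Quality=reject) = 47/142 = 0.3310.

0.3310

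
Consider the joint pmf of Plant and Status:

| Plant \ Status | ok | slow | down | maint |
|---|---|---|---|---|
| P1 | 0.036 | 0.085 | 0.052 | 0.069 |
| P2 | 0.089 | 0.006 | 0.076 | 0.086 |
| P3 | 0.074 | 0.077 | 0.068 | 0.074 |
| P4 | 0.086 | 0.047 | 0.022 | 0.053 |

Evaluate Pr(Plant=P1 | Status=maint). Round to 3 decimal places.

0.245

P(Status=maint) = 0.069 + 0.086 + 0.074 + 0.053 = 0.282.
P(Plant=P1 | Status=maint) = 0.069/0.282 = 0.245.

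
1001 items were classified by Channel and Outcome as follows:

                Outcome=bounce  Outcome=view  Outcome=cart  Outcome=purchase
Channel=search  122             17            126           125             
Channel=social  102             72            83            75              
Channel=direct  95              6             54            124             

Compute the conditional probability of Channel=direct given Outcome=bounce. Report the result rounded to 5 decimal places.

0.29781

Total with Outcome=bounce: 122 + 102 + 95 = 319.
P(Channel=direct | Outcome=bounce) = 95/319 = 0.29781.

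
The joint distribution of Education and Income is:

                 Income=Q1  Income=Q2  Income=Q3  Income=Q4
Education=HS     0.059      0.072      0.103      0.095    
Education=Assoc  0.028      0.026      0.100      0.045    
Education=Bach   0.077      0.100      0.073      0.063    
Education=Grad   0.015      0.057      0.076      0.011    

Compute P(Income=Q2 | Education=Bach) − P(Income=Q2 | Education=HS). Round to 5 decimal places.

P(Education=Bach) = 0.077 + 0.100 + 0.073 + 0.063 = 0.313; P(Income=Q2 | Education=Bach) = 0.100/0.313 = 0.319489.
P(Education=HS) = 0.059 + 0.072 + 0.103 + 0.095 = 0.329; P(Income=Q2 | Education=HS) = 0.072/0.329 = 0.218845.
Difference = 0.10064.

0.10064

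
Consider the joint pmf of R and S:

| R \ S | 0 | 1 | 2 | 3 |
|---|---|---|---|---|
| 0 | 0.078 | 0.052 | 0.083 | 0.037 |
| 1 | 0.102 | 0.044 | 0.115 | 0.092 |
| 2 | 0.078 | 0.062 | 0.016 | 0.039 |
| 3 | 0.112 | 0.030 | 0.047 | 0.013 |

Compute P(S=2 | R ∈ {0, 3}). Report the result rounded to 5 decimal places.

0.28761

P(R=0) = 0.078 + 0.052 + 0.083 + 0.037 = 0.250.
P(R=3) = 0.112 + 0.030 + 0.047 + 0.013 = 0.202.
P(R ∈ {0, 3}) = 0.250 + 0.202 = 0.452; P(S=2, R ∈ {0, 3}) = 0.083 + 0.047 = 0.130.
P(S=2 | R ∈ {0, 3}) = 0.130/0.452 = 0.28761.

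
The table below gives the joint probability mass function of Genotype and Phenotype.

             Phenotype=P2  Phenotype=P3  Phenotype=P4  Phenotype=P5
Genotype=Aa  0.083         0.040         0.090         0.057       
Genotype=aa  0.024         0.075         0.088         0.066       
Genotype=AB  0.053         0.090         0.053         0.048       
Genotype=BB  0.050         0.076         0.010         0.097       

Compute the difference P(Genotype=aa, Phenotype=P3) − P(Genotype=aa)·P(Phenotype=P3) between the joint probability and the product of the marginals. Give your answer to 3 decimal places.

P(Genotype=aa) = 0.024 + 0.075 + 0.088 + 0.066 = 0.253.
P(Phenotype=P3) = 0.040 + 0.075 + 0.090 + 0.076 = 0.281.
P(Genotype=aa, Phenotype=P3) − P(Genotype=aa)P(Phenotype=P3) = 0.075 − 0.253×0.281 = 0.004.

0.004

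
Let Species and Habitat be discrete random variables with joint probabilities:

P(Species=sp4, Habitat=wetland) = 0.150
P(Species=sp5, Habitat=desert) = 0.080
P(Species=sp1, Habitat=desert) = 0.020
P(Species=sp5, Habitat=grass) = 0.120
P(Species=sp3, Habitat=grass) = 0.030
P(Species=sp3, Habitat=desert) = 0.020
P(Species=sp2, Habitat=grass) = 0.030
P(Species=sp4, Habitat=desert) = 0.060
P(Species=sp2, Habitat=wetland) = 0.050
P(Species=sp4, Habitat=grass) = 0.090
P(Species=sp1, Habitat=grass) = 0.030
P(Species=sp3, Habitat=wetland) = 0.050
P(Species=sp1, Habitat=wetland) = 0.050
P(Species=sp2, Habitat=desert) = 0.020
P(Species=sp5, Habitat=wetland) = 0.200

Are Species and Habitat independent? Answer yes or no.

Every cell satisfies P(Species,Habitat) = P(Species)·P(Habitat). For instance P(Species=sp4) = 0.300, P(Habitat=desert) = 0.200, and 0.300×0.200 = 0.060 matches the joint entry. So Species and Habitat are independent.

yes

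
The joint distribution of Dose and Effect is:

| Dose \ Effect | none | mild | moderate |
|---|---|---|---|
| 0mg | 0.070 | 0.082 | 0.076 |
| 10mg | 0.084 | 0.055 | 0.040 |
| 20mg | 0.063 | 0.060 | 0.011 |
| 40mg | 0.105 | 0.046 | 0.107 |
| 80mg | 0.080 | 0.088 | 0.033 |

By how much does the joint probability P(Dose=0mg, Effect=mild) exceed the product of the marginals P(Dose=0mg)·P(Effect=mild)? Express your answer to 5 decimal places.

0.00653

P(Dose=0mg) = 0.070 + 0.082 + 0.076 = 0.228.
P(Effect=mild) = 0.082 + 0.055 + 0.060 + 0.046 + 0.088 = 0.331.
P(Dose=0mg, Effect=mild) − P(Dose=0mg)P(Effect=mild) = 0.082 − 0.228×0.331 = 0.00653.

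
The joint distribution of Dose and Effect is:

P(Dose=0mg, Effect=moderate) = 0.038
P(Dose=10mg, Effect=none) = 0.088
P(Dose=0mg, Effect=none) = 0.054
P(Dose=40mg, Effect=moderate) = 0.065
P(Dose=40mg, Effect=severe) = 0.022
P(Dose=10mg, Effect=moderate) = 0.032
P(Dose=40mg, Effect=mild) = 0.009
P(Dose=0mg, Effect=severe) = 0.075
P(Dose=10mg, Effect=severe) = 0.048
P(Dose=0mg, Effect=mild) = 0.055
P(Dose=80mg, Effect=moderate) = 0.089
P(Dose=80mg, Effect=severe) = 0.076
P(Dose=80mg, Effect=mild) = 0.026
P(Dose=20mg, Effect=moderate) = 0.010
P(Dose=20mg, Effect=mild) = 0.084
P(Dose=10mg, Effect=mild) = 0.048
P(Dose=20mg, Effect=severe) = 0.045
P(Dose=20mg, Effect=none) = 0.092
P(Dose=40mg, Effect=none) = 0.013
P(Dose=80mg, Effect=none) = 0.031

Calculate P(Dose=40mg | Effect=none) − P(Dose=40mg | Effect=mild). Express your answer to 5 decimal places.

P(Effect=none) = 0.054 + 0.088 + 0.092 + 0.013 + 0.031 = 0.278; P(Dose=40mg | Effect=none) = 0.013/0.278 = 0.046763.
P(Effect=mild) = 0.055 + 0.048 + 0.084 + 0.009 + 0.026 = 0.222; P(Dose=40mg | Effect=mild) = 0.009/0.222 = 0.040541.
Difference = 0.00622.

0.00622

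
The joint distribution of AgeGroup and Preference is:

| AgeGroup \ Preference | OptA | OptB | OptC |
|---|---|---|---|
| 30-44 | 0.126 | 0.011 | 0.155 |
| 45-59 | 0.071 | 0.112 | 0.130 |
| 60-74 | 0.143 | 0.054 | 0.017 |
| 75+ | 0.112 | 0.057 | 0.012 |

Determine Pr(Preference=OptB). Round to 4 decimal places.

P(Preference=OptB) = 0.011 + 0.112 + 0.054 + 0.057 = 0.234.

0.2340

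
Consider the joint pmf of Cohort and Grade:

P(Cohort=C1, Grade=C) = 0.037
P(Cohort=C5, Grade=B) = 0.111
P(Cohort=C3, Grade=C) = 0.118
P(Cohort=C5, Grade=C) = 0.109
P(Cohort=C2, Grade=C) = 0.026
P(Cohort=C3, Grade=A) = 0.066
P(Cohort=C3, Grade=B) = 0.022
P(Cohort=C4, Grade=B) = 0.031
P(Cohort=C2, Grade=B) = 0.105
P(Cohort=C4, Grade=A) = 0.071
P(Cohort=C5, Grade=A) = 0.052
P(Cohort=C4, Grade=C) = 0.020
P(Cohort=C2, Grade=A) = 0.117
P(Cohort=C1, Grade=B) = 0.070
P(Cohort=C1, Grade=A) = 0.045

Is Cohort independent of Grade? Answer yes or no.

P(Cohort=C3) = 0.206 and P(Grade=C) = 0.310, so their product is 0.06386, but P(Cohort=C3, Grade=C) = 0.118. Since these differ, Cohort and Grade are not independent.

no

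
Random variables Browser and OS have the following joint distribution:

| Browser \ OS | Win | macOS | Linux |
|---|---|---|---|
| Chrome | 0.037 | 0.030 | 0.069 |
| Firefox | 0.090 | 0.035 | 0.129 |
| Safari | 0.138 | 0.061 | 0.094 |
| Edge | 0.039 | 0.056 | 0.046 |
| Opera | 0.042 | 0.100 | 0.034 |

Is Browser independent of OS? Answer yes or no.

no

P(Browser=Opera) = 0.176 and P(OS=macOS) = 0.282, so their product is 0.04963, but P(Browser=Opera, OS=macOS) = 0.100. Since these differ, Browser and OS are not independent.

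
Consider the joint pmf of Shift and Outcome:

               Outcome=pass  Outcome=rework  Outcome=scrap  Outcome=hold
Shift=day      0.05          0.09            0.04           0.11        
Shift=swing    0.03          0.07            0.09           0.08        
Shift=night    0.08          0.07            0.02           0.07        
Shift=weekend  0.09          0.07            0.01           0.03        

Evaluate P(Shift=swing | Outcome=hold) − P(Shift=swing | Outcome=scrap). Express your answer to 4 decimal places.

-0.2866

P(Outcome=hold) = 0.11 + 0.08 + 0.07 + 0.03 = 0.29; P(Shift=swing | Outcome=hold) = 0.08/0.29 = 0.27586.
P(Outcome=scrap) = 0.04 + 0.09 + 0.02 + 0.01 = 0.16; P(Shift=swing | Outcome=scrap) = 0.09/0.16 = 0.56250.
Difference = -0.2866.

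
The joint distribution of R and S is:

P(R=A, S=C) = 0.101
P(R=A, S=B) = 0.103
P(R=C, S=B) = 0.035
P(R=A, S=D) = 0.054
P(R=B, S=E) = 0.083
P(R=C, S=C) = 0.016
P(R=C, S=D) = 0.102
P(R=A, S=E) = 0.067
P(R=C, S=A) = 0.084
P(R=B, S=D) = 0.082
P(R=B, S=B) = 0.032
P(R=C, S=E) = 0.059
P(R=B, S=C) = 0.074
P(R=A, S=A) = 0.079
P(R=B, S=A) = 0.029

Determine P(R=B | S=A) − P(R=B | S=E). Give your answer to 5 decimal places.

-0.24609

P(S=A) = 0.079 + 0.029 + 0.084 = 0.192; P(R=B | S=A) = 0.029/0.192 = 0.151042.
P(S=E) = 0.067 + 0.083 + 0.059 = 0.209; P(R=B | S=E) = 0.083/0.209 = 0.397129.
Difference = -0.24609.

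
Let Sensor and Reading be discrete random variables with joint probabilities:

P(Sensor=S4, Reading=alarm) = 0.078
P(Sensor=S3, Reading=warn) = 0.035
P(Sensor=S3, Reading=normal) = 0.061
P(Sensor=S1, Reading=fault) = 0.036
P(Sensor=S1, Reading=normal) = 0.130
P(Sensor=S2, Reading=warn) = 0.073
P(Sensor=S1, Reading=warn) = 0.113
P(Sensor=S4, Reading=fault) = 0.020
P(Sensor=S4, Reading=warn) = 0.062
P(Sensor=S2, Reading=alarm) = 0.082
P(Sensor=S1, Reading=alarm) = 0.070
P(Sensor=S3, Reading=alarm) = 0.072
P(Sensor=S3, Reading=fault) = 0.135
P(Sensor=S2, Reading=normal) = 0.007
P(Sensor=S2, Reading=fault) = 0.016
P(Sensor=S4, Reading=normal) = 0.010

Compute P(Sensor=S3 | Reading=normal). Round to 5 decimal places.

0.29327

P(Reading=normal) = 0.130 + 0.007 + 0.061 + 0.010 = 0.208.
P(Sensor=S3 | Reading=normal) = 0.061/0.208 = 0.29327.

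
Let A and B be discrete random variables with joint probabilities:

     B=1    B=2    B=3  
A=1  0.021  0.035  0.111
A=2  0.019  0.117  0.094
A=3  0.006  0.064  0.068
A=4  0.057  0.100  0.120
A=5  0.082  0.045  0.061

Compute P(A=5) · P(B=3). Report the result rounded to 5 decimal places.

0.08535

P(A=5) = 0.082 + 0.045 + 0.061 = 0.188.
P(B=3) = 0.111 + 0.094 + 0.068 + 0.120 + 0.061 = 0.454.
Product: 0.188 × 0.454 = 0.08535.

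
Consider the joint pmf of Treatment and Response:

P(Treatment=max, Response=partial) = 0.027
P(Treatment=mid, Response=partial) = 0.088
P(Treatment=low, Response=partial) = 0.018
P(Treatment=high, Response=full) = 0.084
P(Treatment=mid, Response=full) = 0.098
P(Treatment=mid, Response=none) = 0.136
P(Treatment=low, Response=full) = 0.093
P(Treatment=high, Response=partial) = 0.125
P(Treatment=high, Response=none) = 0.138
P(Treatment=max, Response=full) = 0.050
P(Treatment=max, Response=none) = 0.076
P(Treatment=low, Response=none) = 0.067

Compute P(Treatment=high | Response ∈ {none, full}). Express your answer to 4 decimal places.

P(Response=none) = 0.067 + 0.136 + 0.138 + 0.076 = 0.417.
P(Response=full) = 0.093 + 0.098 + 0.084 + 0.050 = 0.325.
P(Response ∈ {none, full}) = 0.417 + 0.325 = 0.742; P(Treatment=high, Response ∈ {none, full}) = 0.138 + 0.084 = 0.222.
P(Treatment=high | Response ∈ {none, full}) = 0.222/0.742 = 0.2992.

0.2992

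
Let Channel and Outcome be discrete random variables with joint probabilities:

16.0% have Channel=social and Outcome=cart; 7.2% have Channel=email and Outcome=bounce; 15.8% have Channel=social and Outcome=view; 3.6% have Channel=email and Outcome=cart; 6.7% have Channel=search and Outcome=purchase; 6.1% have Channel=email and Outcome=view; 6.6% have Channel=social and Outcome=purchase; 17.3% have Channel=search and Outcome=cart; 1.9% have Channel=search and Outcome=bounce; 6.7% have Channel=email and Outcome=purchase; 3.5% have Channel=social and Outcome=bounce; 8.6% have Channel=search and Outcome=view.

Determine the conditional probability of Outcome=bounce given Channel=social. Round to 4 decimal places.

0.0835

P(Channel=social) = 0.035 + 0.158 + 0.160 + 0.066 = 0.419.
P(Outcome=bounce | Channel=social) = 0.035/0.419 = 0.0835.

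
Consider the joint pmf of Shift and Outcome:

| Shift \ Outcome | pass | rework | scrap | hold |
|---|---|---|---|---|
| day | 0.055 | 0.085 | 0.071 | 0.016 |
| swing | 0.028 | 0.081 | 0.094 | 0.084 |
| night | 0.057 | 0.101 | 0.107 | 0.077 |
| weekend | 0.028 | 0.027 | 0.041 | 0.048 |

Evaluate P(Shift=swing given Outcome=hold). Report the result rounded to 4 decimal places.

P(Outcome=hold) = 0.016 + 0.084 + 0.077 + 0.048 = 0.225.
P(Shift=swing | Outcome=hold) = 0.084/0.225 = 0.3733.

0.3733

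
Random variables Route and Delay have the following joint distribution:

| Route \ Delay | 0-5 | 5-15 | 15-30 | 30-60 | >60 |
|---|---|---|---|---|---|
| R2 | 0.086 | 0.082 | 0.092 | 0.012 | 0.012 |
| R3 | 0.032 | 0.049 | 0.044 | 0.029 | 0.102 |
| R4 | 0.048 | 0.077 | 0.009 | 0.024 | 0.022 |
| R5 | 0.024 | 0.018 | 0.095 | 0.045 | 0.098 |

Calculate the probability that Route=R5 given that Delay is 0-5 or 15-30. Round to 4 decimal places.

0.2767

P(Delay=0-5) = 0.086 + 0.032 + 0.048 + 0.024 = 0.190.
P(Delay=15-30) = 0.092 + 0.044 + 0.009 + 0.095 = 0.240.
P(Delay ∈ {0-5, 15-30}) = 0.190 + 0.240 = 0.430; P(Route=R5, Delay ∈ {0-5, 15-30}) = 0.024 + 0.095 = 0.119.
P(Route=R5 | Delay ∈ {0-5, 15-30}) = 0.119/0.430 = 0.2767.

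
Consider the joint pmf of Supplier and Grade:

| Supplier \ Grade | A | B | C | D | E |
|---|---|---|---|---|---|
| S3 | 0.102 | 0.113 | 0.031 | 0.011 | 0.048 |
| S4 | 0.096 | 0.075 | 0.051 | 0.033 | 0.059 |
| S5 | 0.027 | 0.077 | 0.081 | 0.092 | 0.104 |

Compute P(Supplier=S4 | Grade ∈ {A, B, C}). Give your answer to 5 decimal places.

P(Grade=A) = 0.102 + 0.096 + 0.027 = 0.225.
P(Grade=B) = 0.113 + 0.075 + 0.077 = 0.265.
P(Grade=C) = 0.031 + 0.051 + 0.081 = 0.163.
P(Grade ∈ {A, B, C}) = 0.225 + 0.265 + 0.163 = 0.653; P(Supplier=S4, Grade ∈ {A, B, C}) = 0.096 + 0.075 + 0.051 = 0.222.
P(Supplier=S4 | Grade ∈ {A, B, C}) = 0.222/0.653 = 0.33997.

0.33997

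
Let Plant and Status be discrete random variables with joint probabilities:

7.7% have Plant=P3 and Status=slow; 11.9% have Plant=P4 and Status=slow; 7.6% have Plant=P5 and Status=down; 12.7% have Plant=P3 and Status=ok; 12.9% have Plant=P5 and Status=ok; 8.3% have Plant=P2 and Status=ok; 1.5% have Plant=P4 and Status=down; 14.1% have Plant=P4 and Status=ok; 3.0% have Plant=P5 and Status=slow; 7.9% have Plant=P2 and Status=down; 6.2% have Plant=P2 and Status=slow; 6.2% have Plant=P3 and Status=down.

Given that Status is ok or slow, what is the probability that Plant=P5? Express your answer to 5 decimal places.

P(Status=ok) = 0.083 + 0.127 + 0.141 + 0.129 = 0.480.
P(Status=slow) = 0.062 + 0.077 + 0.119 + 0.030 = 0.288.
P(Status ∈ {ok, slow}) = 0.480 + 0.288 = 0.768; P(Plant=P5, Status ∈ {ok, slow}) = 0.129 + 0.030 = 0.159.
P(Plant=P5 | Status ∈ {ok, slow}) = 0.159/0.768 = 0.20703.

0.20703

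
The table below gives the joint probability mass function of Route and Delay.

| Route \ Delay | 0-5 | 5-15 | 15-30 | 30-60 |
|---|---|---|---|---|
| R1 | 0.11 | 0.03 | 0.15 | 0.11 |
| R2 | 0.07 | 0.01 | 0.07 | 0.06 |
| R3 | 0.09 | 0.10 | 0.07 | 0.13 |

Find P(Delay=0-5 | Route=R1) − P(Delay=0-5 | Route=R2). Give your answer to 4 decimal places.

P(Route=R1) = 0.11 + 0.03 + 0.15 + 0.11 = 0.40; P(Delay=0-5 | Route=R1) = 0.11/0.40 = 0.27500.
P(Route=R2) = 0.07 + 0.01 + 0.07 + 0.06 = 0.21; P(Delay=0-5 | Route=R2) = 0.07/0.21 = 0.33333.
Difference = -0.0583.

-0.0583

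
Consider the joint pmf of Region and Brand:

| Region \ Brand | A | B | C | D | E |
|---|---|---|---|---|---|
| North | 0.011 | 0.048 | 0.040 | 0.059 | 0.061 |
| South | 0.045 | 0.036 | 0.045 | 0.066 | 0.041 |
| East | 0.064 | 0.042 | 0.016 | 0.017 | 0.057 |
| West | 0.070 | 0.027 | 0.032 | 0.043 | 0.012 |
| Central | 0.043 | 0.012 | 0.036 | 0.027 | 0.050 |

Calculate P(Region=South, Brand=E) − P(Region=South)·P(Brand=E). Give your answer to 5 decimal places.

P(Region=South) = 0.045 + 0.036 + 0.045 + 0.066 + 0.041 = 0.233.
P(Brand=E) = 0.061 + 0.041 + 0.057 + 0.012 + 0.050 = 0.221.
P(Region=South, Brand=E) − P(Region=South)P(Brand=E) = 0.041 − 0.233×0.221 = -0.01049.

-0.01049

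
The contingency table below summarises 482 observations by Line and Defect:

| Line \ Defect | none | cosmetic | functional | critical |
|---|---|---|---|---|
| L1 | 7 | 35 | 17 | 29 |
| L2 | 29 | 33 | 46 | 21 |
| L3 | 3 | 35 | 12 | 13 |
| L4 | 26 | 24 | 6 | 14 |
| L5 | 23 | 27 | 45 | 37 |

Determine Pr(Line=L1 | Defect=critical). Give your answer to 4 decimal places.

Total with Defect=critical: 29 + 21 + 13 + 14 + 37 = 114.
P(Line=L1 | Defect=critical) = 29/114 = 0.2544.

0.2544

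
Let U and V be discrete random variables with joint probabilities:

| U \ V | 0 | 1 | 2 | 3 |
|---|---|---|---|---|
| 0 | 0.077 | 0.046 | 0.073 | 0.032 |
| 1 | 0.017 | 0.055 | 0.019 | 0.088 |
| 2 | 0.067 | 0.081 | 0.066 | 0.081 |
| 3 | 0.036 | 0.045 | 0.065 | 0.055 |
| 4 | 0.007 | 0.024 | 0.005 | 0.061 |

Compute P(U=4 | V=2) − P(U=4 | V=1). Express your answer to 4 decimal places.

P(V=2) = 0.073 + 0.019 + 0.066 + 0.065 + 0.005 = 0.228; P(U=4 | V=2) = 0.005/0.228 = 0.02193.
P(V=1) = 0.046 + 0.055 + 0.081 + 0.045 + 0.024 = 0.251; P(U=4 | V=1) = 0.024/0.251 = 0.09562.
Difference = -0.0737.

-0.0737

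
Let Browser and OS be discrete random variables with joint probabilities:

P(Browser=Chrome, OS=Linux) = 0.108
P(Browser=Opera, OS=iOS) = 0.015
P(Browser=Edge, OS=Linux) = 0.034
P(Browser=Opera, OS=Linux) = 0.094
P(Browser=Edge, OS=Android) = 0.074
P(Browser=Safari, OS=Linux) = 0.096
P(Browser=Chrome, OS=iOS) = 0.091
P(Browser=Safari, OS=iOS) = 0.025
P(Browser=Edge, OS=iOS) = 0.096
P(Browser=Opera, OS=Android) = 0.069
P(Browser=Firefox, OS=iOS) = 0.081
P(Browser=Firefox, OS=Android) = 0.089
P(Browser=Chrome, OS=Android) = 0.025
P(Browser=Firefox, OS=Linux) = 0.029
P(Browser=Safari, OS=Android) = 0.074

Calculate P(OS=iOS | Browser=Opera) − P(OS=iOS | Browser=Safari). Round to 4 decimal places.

-0.0439

P(Browser=Opera) = 0.094 + 0.015 + 0.069 = 0.178; P(OS=iOS | Browser=Opera) = 0.015/0.178 = 0.08427.
P(Browser=Safari) = 0.096 + 0.025 + 0.074 = 0.195; P(OS=iOS | Browser=Safari) = 0.025/0.195 = 0.12821.
Difference = -0.0439.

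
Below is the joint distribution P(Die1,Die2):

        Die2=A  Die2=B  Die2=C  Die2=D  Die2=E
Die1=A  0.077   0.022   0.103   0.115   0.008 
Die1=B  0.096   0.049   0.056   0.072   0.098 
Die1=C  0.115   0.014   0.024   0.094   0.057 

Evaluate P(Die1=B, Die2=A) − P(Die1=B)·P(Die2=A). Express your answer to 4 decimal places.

-0.0108

P(Die1=B) = 0.096 + 0.049 + 0.056 + 0.072 + 0.098 = 0.371.
P(Die2=A) = 0.077 + 0.096 + 0.115 = 0.288.
P(Die1=B, Die2=A) − P(Die1=B)P(Die2=A) = 0.096 − 0.371×0.288 = -0.0108.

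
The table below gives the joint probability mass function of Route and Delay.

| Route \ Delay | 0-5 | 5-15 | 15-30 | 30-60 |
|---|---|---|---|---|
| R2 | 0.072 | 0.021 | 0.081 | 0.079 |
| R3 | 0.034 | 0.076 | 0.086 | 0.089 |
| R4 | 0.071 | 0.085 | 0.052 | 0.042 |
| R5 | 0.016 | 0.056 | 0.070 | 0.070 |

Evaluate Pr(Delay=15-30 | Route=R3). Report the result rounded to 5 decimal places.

0.30175

P(Route=R3) = 0.034 + 0.076 + 0.086 + 0.089 = 0.285.
P(Delay=15-30 | Route=R3) = 0.086/0.285 = 0.30175.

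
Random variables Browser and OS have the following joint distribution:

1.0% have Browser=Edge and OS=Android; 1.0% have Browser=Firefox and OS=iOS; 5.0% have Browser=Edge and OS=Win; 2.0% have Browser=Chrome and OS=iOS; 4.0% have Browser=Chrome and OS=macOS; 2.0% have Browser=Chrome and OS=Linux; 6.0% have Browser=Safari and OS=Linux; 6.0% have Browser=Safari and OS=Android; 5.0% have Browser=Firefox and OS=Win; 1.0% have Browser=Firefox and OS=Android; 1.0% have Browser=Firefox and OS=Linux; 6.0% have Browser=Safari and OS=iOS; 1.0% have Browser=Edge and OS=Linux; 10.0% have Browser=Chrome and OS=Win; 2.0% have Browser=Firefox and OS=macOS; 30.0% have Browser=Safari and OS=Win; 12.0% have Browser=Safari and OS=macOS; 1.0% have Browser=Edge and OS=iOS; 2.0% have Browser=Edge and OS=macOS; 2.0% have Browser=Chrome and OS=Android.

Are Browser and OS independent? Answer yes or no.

Every cell satisfies P(Browser,OS) = P(Browser)·P(OS). For instance P(Browser=Edge) = 0.100, P(OS=Android) = 0.100, and 0.100×0.100 = 0.010 matches the joint entry. So Browser and OS are independent.

yes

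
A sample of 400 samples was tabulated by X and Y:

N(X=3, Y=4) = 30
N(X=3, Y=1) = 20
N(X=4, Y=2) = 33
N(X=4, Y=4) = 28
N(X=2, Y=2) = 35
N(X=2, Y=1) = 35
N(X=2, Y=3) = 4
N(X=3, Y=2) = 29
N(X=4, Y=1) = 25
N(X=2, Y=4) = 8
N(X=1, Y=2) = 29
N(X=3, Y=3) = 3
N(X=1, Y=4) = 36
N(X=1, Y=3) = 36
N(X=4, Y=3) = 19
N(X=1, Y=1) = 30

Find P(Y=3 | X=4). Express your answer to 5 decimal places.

0.18095

Total with X=4: 25 + 33 + 19 + 28 = 105.
P(Y=3 | X=4) = 19/105 = 0.18095.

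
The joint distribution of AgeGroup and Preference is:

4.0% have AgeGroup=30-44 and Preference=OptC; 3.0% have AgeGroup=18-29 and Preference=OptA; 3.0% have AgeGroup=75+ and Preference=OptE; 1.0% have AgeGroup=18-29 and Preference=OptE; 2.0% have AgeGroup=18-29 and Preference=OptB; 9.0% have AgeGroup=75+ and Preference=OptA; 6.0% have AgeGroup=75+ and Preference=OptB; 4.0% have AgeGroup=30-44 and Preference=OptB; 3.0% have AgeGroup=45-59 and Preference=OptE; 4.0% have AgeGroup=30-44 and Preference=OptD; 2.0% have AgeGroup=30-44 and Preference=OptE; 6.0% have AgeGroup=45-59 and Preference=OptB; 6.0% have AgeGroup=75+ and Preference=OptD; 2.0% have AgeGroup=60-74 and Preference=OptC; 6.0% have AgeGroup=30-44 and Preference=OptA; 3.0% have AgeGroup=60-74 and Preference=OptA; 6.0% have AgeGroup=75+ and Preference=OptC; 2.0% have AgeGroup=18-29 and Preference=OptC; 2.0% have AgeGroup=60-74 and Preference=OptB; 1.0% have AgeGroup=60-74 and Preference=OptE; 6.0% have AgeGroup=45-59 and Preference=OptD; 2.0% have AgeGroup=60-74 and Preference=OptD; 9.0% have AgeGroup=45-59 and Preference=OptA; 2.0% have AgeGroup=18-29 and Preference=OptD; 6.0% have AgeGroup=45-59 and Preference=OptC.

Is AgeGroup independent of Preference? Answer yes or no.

Every cell satisfies P(AgeGroup,Preference) = P(AgeGroup)·P(Preference). For instance P(AgeGroup=75+) = 0.300, P(Preference=OptB) = 0.200, and 0.300×0.200 = 0.060 matches the joint entry. So AgeGroup and Preference are independent.

yes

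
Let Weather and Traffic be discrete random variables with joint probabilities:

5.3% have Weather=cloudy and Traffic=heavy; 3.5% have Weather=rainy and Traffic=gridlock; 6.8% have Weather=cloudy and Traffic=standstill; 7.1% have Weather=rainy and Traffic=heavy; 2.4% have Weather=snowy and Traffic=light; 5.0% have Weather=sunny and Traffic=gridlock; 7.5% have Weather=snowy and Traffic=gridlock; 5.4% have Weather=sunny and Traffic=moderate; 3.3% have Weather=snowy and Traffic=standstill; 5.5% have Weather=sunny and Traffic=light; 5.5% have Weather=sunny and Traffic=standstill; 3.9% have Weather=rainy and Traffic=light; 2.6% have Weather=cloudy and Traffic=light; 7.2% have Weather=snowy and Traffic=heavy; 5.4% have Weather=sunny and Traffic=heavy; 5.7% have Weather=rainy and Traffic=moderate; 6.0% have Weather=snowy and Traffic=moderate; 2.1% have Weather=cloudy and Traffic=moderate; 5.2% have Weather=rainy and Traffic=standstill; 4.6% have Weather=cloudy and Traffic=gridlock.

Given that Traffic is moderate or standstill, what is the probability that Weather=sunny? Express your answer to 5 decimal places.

0.27250

P(Traffic=moderate) = 0.054 + 0.021 + 0.057 + 0.060 = 0.192.
P(Traffic=standstill) = 0.055 + 0.068 + 0.052 + 0.033 = 0.208.
P(Traffic ∈ {moderate, standstill}) = 0.192 + 0.208 = 0.400; P(Weather=sunny, Traffic ∈ {moderate, standstill}) = 0.054 + 0.055 = 0.109.
P(Weather=sunny | Traffic ∈ {moderate, standstill}) = 0.109/0.400 = 0.27250.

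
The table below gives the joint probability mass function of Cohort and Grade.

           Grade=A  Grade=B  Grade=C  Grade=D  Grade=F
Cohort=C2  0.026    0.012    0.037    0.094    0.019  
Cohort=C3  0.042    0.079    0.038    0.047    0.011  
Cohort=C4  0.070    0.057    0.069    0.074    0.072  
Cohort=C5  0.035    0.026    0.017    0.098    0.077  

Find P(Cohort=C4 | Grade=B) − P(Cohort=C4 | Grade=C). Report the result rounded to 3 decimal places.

-0.101

P(Grade=B) = 0.012 + 0.079 + 0.057 + 0.026 = 0.174; P(Cohort=C4 | Grade=B) = 0.057/0.174 = 0.3276.
P(Grade=C) = 0.037 + 0.038 + 0.069 + 0.017 = 0.161; P(Cohort=C4 | Grade=C) = 0.069/0.161 = 0.4286.
Difference = -0.101.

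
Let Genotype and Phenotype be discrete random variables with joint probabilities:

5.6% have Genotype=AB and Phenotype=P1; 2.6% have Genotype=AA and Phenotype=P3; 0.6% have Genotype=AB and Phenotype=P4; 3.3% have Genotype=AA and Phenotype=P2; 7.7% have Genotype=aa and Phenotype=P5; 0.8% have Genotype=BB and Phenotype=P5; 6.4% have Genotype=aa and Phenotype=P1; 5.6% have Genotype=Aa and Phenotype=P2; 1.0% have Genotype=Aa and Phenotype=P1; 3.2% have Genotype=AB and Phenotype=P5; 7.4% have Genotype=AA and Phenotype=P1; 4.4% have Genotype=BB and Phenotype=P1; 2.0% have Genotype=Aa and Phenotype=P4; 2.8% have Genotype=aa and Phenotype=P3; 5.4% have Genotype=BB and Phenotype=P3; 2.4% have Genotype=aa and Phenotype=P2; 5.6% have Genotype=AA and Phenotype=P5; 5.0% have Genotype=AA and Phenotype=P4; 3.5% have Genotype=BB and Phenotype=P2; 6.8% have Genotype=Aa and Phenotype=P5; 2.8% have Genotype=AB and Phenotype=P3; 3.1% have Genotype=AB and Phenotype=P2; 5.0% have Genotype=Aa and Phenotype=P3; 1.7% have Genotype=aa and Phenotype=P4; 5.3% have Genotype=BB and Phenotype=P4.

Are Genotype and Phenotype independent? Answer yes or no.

P(Genotype=Aa) = 0.204 and P(Phenotype=P1) = 0.248, so their product is 0.05059, but P(Genotype=Aa, Phenotype=P1) = 0.010. Since these differ, Genotype and Phenotype are not independent.

no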